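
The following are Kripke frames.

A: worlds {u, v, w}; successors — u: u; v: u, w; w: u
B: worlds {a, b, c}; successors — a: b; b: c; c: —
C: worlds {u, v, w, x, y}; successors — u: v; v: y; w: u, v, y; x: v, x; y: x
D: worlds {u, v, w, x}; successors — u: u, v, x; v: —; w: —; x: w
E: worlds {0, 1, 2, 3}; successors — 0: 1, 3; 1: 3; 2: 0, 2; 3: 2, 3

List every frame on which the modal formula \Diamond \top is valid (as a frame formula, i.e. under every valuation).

A, C, E

Frame correspondent (Sahlqvist): \forall x \exists y Rxy — i.e. seriality.
A: holds.
B: fails — world c has no successor.
C: holds.
D: fails — world v has no successor.
E: holds.
Valid on: A, C, E.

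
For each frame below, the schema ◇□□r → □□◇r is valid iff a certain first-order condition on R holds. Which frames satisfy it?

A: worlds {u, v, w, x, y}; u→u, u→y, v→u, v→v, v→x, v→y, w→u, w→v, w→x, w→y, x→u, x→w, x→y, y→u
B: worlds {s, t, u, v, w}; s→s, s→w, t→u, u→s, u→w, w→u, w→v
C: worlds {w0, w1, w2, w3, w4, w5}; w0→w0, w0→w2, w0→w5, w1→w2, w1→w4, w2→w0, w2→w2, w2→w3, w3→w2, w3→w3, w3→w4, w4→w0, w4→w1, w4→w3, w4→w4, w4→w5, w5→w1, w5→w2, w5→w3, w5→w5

A, C

Frame correspondent (Sahlqvist): ∀x ∀y ∀z ((xRy ∧ xR²z) → ∃w (yR²w ∧ zRw)) — i.e. a generalized confluence (Geach) condition.
A: holds.
B: fails — sRs, sR²v but no w* with sR²w* and vRw*.
C: holds.
Valid on: A, C.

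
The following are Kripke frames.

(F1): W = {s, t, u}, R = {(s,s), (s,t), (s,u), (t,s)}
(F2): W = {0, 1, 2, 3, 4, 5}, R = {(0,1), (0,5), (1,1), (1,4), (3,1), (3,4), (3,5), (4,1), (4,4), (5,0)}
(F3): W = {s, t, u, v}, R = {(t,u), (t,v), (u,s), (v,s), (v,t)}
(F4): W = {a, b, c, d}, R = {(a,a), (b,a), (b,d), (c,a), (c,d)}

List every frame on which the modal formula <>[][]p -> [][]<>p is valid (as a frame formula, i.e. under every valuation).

(F2)

The schema corresponds to a generalized confluence (Geach) condition: forall x forall y forall z ((xRy & x R^2 z) -> exists w (y R^2 w & zRw)).
(F1): fails — sRs, sR²u but no w with sR²w and uRw.
(F2): holds.
(F3): fails — tRu, tR²s but no w with uR²w and sRw.
(F4): fails — bRd, bR²a but no w with dR²w and aRw.
Valid on: (F2).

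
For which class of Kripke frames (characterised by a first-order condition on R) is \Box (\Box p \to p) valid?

Suppose □(□p→p) is valid. Take Rxy and set V(p)={w : Ryw}. Then at y, □p holds; since □(□p→p) at x, □p→p at y, so p at y, i.e. Ryy.

shift-reflexivity: \forall x \forall y (Rxy \to Ryy)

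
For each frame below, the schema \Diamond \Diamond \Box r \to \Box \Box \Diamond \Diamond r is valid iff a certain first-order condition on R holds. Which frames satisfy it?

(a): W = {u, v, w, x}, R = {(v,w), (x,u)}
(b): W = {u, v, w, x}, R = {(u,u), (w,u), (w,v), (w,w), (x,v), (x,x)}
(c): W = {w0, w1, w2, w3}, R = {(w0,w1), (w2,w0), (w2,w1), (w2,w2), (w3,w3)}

(a)

Frame correspondent (Sahlqvist): \forall x \forall y \forall z ((x R^2 y \wedge x R^2 z) \to \exists w (yRw \wedge z R^2 w)) — i.e. a generalized confluence (Geach) condition.
(a): ✓.
(b): fails — wR²u, wR²v but no t with uRt and vR²t.
(c): fails — w2R²w0, w2R²w0 but no w with w0Rw and w0R²w.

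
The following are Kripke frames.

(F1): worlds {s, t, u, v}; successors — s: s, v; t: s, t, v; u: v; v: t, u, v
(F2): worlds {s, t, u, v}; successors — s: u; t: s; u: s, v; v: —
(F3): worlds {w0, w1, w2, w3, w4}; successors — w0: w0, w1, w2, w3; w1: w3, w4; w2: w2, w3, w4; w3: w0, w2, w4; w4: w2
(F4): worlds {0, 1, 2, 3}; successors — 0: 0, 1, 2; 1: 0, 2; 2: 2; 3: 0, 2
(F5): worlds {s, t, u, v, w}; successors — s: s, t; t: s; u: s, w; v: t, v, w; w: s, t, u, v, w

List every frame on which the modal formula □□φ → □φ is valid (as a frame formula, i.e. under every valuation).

Frame correspondent (Sahlqvist): ∀x ∀y (Rxy → ∃z (Rxz ∧ Rzy)) — i.e. density.
(F1): holds.
(F2): fails — Rsu but no z with Rsz and Rzu.
(F3): fails — Rw1w3 but no z with Rw1z and Rzw3.
(F4): holds.
(F5): holds.

(F1), (F4), (F5)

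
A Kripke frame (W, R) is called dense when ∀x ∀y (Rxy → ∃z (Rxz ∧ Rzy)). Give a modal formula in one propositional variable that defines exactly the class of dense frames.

□□q → □q

A defining formula is □□q → □q (the C4 axiom).
Suppose □□q→□q is valid. Take Rxy and set V(q)={w : xR²w}. Then □□q at x, so □q at x, so q at y, i.e. ∃z(Rxz∧Rzy).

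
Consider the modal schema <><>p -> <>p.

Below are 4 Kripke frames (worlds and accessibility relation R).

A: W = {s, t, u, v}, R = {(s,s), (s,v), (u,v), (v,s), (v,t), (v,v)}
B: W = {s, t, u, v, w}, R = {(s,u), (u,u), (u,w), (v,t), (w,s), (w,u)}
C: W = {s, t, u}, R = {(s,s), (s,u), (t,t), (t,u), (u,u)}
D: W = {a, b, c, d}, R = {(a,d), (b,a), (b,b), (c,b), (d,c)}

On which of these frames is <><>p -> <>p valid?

The schema corresponds to a generalized confluence (Geach) condition: forall x forall y (x R^2 y -> exists w (y = w & xRw)).
A: fails — sR²t but no w with t=w and sRw.
B: fails — sR²w but no w* with w=w* and sRw*.
C: holds.
D: fails — aR²c but no w with c=w and aRw.

C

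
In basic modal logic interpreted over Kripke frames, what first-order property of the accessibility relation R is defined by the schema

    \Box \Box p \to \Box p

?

Density

Suppose □□p→□p is valid. Take Rxy and set V(p)={w : xR²w}. Then □□p at x, so □p at x, so p at y, i.e. ∃z(Rxz∧Rzy).
Conversely, on a frame with density the schema holds at every world under every valuation.
So the correspondent is density.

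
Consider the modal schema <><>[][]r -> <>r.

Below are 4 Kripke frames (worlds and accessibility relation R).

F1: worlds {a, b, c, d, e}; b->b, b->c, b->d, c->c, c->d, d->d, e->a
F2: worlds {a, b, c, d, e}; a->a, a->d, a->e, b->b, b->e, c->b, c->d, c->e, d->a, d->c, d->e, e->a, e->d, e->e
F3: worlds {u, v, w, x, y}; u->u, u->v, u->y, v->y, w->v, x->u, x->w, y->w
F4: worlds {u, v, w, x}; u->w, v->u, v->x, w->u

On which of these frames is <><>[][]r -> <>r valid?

The schema corresponds to a generalized confluence (Geach) condition: forall x forall y (x R^2 y -> exists w (y R^2 w & xRw)).
F1: holds.
F2: holds.
F3: fails — uR²v but no t with vR²t and uRt.
F4: fails — uR²u but no t with uR²t and uRt.
Valid on: F1, F2.

F1, F2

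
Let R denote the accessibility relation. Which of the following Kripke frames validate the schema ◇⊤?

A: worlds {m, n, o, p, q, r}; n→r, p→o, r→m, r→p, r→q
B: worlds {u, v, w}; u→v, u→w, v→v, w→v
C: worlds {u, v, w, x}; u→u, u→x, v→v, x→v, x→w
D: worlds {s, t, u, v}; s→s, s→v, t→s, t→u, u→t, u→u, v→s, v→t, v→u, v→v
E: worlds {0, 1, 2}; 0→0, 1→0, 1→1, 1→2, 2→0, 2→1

Frame correspondent (Sahlqvist): ∀x ∃y Rxy — i.e. seriality.
A: fails — world m has no successor.
B: satisfies the condition.
C: fails — world w has no successor.
D: satisfies the condition.
E: satisfies the condition.
Valid on: B, D, E.

B, D, E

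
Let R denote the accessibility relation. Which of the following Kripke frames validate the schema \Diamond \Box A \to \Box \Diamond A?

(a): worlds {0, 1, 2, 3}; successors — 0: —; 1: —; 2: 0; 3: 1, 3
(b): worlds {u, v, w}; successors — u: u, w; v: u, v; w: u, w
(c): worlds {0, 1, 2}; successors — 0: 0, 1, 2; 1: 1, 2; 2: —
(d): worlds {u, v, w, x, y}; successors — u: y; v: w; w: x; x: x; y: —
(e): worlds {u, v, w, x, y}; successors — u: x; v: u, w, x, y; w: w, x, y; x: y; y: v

The schema corresponds to convergence: \forall x \forall y \forall z (Rxy \wedge Rxz \to \exists w (Ryw \wedge Rzw)).
(a): fails — R20 and R20 but 0 and 0 have no common successor.
(b): holds.
(c): fails — R00 and R02 but 0 and 2 have no common successor.
(d): fails — Ruy and Ruy but y and y have no common successor.
(e): fails — Rvw and Rvy but w and y have no common successor.
Valid on: (b).

(b)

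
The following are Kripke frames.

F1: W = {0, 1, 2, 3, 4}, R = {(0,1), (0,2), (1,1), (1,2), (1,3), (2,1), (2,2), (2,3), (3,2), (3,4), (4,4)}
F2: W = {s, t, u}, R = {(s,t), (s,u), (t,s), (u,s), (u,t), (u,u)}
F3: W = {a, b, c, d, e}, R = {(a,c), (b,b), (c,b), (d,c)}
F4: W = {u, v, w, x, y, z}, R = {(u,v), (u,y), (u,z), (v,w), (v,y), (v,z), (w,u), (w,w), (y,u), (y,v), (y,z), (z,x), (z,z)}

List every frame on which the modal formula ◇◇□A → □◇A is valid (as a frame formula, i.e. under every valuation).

The schema corresponds to a generalized confluence (Geach) condition: ∀x ∀y ∀z ((xR²y ∧ xRz) → ∃w (yRw ∧ zRw)).
F1: fails — 1R²4, 1R1 but no w with 4Rw and 1Rw.
F2: fails — sR²s, sRt but no w with sRw and tRw.
F3: satisfies the condition.
F4: fails — uR²w, uRz but no t with wRt and zRt.
Valid on: F3.

F3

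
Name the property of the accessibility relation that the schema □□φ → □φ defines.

Suppose □□φ→□φ is valid. Take Rxy and set V(φ)={w : xR²w}. Then □□φ at x, so □φ at x, so φ at y, i.e. ∃z(Rxz∧Rzy).

density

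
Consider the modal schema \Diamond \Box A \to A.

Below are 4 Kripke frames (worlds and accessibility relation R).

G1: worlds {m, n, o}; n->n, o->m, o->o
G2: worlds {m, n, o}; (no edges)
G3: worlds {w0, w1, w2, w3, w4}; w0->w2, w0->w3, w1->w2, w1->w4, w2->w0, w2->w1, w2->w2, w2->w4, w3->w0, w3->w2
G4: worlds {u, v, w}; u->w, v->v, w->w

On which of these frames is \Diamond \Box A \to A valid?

G2

This is the axiom for symmetry; its first-order frame correspondent is \forall x \forall y (Rxy \to Ryx).
G1: fails — Rom but not Rmo.
G2: condition met.
G3: fails — Rw2w4 but not Rw4w2.
G4: fails — Ruw but not Rwu.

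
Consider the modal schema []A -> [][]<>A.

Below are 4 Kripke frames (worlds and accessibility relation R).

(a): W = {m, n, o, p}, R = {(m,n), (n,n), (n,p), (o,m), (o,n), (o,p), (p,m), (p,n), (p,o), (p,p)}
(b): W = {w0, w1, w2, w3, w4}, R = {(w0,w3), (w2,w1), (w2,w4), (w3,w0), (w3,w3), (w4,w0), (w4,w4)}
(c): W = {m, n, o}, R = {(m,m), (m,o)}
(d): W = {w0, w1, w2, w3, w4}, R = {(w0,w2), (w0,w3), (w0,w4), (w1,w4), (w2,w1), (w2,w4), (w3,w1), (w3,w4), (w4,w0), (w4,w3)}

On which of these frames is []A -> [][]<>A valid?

This is the axiom for a generalized confluence (Geach) condition; its first-order frame correspondent is forall x forall z (x R^2 z -> exists w (xRw & zRw)).
(a): condition met.
(b): fails — w2R²w0 but no w with w2Rw and w0Rw.
(c): fails — mR²o but no w with mRw and oRw.
(d): fails — w2R²w4 but no w with w2Rw and w4Rw.

(a)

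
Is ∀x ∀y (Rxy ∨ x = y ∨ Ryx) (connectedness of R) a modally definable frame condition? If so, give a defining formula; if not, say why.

Modal frame validity is preserved under disjoint unions.
Take 4 disjoint single-world reflexive frames: each is trivially connected, but their disjoint union has 4 worlds with no edge between distinct components, so it is not connected.
So the class is not modally definable.

No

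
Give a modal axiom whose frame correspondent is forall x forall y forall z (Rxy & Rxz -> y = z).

◇p → □p

This is partial functionality; the standard corresponding axiom is CD: ◇p → □p.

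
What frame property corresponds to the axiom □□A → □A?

This is the C4 axiom.
Its frame correspondent is density — ∀x ∀y (Rxy → ∃z (Rxz ∧ Rzy)).

Density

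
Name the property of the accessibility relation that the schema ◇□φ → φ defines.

symmetry

Equivalently (dual form): φ → □◇φ.
Suppose φ→□◇φ is valid. Take Rxy and set V(φ)={x}. Then φ at x, so □◇φ at x, so ◇φ at y, so some z with Ryz has φ; z=x, i.e. Ryx.
Conversely, any frame satisfying ∀x ∀y (Rxy → Ryx) validates the schema.
So the correspondent is symmetry.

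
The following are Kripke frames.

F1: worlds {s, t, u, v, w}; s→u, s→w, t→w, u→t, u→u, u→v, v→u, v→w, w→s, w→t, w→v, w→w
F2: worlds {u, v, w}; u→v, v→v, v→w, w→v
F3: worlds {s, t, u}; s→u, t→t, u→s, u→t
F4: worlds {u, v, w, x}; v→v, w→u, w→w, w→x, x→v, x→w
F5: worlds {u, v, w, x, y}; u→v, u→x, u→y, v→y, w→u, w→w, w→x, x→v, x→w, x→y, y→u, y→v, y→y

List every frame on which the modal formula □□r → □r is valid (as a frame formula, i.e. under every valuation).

This is the axiom for density; its first-order frame correspondent is ∀x ∀y (Rxy → ∃z (Rxz ∧ Rzy)).
F1: satisfies the condition.
F2: satisfies the condition.
F3: fails — Rsu but no z with Rsz and Rzu.
F4: satisfies the condition.
F5: fails — Rux but no z with Ruz and Rzx.

F1, F2, F4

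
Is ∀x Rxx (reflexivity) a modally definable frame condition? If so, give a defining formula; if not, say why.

Yes: it is reflexivity, defined by the T schema □p → p.

Yes — defined by □p → p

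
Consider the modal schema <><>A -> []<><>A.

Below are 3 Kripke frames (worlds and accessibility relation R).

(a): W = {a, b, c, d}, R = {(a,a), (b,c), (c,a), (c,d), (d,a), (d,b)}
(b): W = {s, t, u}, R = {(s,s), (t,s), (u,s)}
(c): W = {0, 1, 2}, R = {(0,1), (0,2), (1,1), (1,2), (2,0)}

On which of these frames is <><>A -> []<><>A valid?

This is the axiom for a generalized confluence (Geach) condition; its first-order frame correspondent is forall x forall y forall z ((x R^2 y & xRz) -> exists w (y = w & z R^2 w)).
(a): fails — bR²d, bRc but no w with d=w and cR²w.
(b): satisfies the condition.
(c): fails — 0R²0, 0R2 but no w with 0=w and 2R²w.
Valid on: (b).

(b)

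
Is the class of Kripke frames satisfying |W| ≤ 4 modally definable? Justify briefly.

If a class were modally definable it would be closed under disjoint unions (Goldblatt–Thomason).
Any modal formula valid on each of 5 disjoint one-world frames is valid on their disjoint union (validity is preserved under disjoint unions). Each one-world frame has |W|=1≤4, but the union has |W|=5.
So no modal formula (or set of formulas) defines exactly the |W|≤4 frames.

No — not modally definable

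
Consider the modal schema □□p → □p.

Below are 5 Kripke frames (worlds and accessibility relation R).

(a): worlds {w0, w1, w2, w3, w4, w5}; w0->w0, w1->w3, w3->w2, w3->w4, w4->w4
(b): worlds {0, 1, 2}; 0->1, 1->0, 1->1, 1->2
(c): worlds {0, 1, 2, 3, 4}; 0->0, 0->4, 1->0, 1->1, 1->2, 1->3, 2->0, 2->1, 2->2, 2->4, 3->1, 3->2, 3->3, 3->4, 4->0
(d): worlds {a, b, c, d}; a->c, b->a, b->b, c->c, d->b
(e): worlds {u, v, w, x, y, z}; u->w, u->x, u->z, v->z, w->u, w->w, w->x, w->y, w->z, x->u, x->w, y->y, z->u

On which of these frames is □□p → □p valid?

(b), (c), (d)

Frame correspondent (Sahlqvist): ∀x ∀y (Rxy → ∃z (Rxz ∧ Rzy)) — i.e. density.
(a): fails — Rw3w2 but no z with Rw3z and Rzw2.
(b): condition met.
(c): condition met.
(d): condition met.
(e): fails — Rvz but no t with Rvt and Rtz.
Valid on: (b), (c), (d).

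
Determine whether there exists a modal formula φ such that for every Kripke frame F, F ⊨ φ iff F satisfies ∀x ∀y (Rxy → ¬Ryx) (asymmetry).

Not modally definable

Modal frame validity is preserved under surjective bounded morphisms.
The 4-cycle (worlds w0,w1,w2,w3 with w0→w1→w2→w3→w0) is asymmetric. Mapping every world to a single reflexive point • is a surjective bounded morphism, and the reflexive point is not asymmetric (R•• but asymmetry requires ¬R••).
Hence asymmetry is not modally definable.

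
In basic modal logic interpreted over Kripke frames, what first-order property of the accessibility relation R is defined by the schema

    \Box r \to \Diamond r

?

Seriality

Suppose □r→◇r is valid. At any x set V(r)=W. Then □r at x, so ◇r at x, so x has a successor.
Conversely, on a frame with seriality the schema holds at every world under every valuation.
Frame condition: \forall x \exists y Rxy.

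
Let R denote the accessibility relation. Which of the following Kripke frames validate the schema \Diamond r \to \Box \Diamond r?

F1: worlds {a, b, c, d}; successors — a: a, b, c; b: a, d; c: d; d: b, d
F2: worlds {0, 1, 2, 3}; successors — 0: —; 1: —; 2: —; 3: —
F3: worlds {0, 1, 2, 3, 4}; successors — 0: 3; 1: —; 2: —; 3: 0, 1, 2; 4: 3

F2

The schema corresponds to the Euclidean property: \forall x \forall y \forall z (Rxy \wedge Rxz \to Ryz).
F1: fails — Rab and Rab but not Rbb.
F2: satisfies the condition.
F3: fails — R03 and R03 but not R33.
Valid on: F2.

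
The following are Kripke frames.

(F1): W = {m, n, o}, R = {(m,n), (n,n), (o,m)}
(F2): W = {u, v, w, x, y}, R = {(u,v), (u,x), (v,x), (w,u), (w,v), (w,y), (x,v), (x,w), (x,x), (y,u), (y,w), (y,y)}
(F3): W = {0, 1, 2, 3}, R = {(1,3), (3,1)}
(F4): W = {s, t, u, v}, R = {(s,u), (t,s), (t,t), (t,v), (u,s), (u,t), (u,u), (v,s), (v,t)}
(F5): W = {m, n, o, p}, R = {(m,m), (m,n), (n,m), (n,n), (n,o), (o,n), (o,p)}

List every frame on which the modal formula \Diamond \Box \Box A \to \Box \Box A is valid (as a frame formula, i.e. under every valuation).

The schema corresponds to a generalized confluence (Geach) condition: \forall x \forall y \forall z ((xRy \wedge x R^2 z) \to \exists w (y R^2 w \wedge z = w)).
(F1): condition met.
(F2): fails — wRu, wR²u but no t with uR²t and u=t.
(F3): fails — 1R3, 1R²1 but no w with 3R²w and 1=w.
(F4): fails — tRs, tR²v but no w with sR²w and v=w.
(F5): fails — nRm, nR²p but no w with mR²w and p=w.

(F1)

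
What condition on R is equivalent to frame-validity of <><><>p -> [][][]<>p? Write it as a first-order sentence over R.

This is a Sahlqvist (Geach-type) schema ◇^3□^0p → □^3◇^1p.
Minimal-valuation argument: fix x; take any y with xR^3y and any z with xR^3z. Set V(p) to the set of worlds R-reachable from y in exactly 0 steps. Then □^0p holds at y, so the antecedent holds at x; validity forces ◇^1p at z, giving a w with zR^1w and yR^0w.
First-order correspondent: forall x forall y forall z ((x R^3 y & x R^3 z) -> exists w (y = w & zRw)).

forall x forall y forall z ((x R^3 y & x R^3 z) -> exists w (y = w & zRw))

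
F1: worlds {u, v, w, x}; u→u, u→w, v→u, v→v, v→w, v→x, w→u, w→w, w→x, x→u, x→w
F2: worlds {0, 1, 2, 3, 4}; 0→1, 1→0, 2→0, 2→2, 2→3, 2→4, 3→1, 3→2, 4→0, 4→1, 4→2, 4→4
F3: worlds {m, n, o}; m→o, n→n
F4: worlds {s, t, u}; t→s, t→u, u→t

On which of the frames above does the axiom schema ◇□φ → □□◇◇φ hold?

This is the axiom for a generalized confluence (Geach) condition; its first-order frame correspondent is ∀x ∀y ∀z ((xRy ∧ xR²z) → ∃w (yRw ∧ zR²w)).
F1: satisfies the condition.
F2: fails — 2R0, 2R²0 but no w with 0Rw and 0R²w.
F3: satisfies the condition.
F4: fails — tRs, tR²t but no w with sRw and tR²w.
Valid on: F1, F3.

F1, F3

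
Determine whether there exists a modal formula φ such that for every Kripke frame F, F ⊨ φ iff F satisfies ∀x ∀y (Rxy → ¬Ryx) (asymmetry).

Any modally definable frame class is closed under surjective bounded morphisms.
The 4-cycle (worlds 0,1,2,3 with 0→1→2→3→0) is asymmetric. Mapping every world to a single reflexive point • is a surjective bounded morphism, and the reflexive point is not asymmetric (R•• but asymmetry requires ¬R••).
Hence asymmetry is not modally definable.

Not modally definable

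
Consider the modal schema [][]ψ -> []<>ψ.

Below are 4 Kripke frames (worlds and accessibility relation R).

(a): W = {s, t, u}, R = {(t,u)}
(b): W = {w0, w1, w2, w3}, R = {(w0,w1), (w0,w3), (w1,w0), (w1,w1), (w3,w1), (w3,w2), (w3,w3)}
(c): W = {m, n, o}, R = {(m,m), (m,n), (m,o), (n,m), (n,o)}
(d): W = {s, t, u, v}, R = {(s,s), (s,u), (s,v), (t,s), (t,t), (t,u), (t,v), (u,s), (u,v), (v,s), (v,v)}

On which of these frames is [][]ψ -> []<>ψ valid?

(d)

Frame correspondent (Sahlqvist): forall x forall z (xRz -> exists w (x R^2 w & zRw)) — i.e. a generalized confluence (Geach) condition.
(a): fails — tRu but no w with tR²w and uRw.
(b): fails — w3Rw2 but no w with w3R²w and w2Rw.
(c): fails — mRo but no w with mR²w and oRw.
(d): condition met.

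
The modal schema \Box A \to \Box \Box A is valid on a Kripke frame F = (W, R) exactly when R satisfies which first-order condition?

Transitivity

Suppose □A→□□A is valid. Take Rxy, Ryz and set V(A)={w : Rxw}. Then □A at x, so □□A at x, so □A at y, so A at z, i.e. Rxz.
Conversely, any frame satisfying \forall x \forall y \forall z (Rxy \wedge Ryz \to Rxz) validates the schema.
So the correspondent is transitivity.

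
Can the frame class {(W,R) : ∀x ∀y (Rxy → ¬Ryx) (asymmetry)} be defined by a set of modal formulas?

Not definable by any modal formula

Any modally definable frame class is closed under surjective bounded morphisms.
The 3-cycle (worlds w0,w1,w2 with w0→w1→w2→w0) is asymmetric. Mapping every world to a single reflexive point • is a surjective bounded morphism, and the reflexive point is not asymmetric (R•• but asymmetry requires ¬R••).
Hence asymmetry is not modally definable.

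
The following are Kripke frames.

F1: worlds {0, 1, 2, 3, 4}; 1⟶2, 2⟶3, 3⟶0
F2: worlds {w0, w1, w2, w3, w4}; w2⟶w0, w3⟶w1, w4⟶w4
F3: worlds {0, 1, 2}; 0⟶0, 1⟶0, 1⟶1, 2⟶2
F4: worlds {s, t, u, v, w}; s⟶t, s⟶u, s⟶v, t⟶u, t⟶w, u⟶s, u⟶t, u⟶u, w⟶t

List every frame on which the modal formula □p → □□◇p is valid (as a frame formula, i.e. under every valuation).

F2, F3

Frame correspondent (Sahlqvist): ∀x ∀z (xR²z → ∃w (xRw ∧ zRw)) — i.e. a generalized confluence (Geach) condition.
F1: fails — 1R²3 but no w with 1Rw and 3Rw.
F2: ✓.
F3: ✓.
F4: fails — uR²v but no w* with uRw* and vRw*.
Valid on: F2, F3.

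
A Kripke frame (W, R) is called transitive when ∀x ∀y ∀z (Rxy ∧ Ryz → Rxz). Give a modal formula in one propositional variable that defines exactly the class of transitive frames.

This is transitivity; the standard corresponding axiom is 4: □p → □□p.
Suppose □p→□□p is valid. Take Rxy, Ryz and set V(p)={w : Rxw}. Then □p at x, so □□p at x, so □p at y, so p at z, i.e. Rxz.

□p → □□p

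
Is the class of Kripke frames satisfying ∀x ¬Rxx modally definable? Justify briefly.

If a class were modally definable it would be closed under surjective bounded morphisms (Goldblatt–Thomason).
The 4-cycle (worlds s,t,u,v with s→t→u→v→s) is irreflexive, and the map sending every world to a single reflexive point • is a surjective bounded morphism (forth: every edge maps to (•,•); back: every world has a successor). So any modal formula valid on the 4-cycle is also valid on the reflexive point, which is not irreflexive.
Hence irreflexivity is not modally definable.

No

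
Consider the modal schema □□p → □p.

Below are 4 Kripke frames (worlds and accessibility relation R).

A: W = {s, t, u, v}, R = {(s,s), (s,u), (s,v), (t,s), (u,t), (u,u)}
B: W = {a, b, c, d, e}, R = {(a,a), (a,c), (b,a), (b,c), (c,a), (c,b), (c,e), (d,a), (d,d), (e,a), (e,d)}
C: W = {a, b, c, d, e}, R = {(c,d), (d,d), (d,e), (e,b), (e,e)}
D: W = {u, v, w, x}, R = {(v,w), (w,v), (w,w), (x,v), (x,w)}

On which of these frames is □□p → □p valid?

This is the axiom for density; its first-order frame correspondent is ∀x ∀y (Rxy → ∃z (Rxz ∧ Rzy)).
A: holds.
B: fails — Rcb but no z with Rcz and Rzb.
C: holds.
D: holds.
Valid on: A, C, D.

A, C, D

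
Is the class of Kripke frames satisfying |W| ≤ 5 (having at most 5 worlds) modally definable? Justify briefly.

No — not modally definable

If a class were modally definable it would be closed under disjoint unions (Goldblatt–Thomason).
Any modal formula valid on each of 6 disjoint one-world frames is valid on their disjoint union (validity is preserved under disjoint unions). Each one-world frame has |W|=1≤5, but the union has |W|=6.
So no modal formula (or set of formulas) defines exactly the |W|≤5 frames.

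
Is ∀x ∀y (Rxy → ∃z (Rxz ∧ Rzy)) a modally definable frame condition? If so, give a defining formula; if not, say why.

Definable; □□p → □p defines it

Yes: it is density, defined by the C4 schema □□p → □p.
Suppose □□p→□p is valid. Take Rxy and set V(p)={w : xR²w}. Then □□p at x, so □p at x, so p at y, i.e. ∃z(Rxz∧Rzy).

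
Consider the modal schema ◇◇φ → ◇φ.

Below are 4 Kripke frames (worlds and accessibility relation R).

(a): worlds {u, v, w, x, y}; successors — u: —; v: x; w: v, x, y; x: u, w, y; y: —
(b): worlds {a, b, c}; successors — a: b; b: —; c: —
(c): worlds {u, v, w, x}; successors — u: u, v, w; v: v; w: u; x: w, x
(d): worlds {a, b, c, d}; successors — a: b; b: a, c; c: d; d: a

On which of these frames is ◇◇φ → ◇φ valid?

(b)

Frame correspondent (Sahlqvist): ∀x ∀y (xR²y → ∃w (y = w ∧ xRw)) — i.e. a generalized confluence (Geach) condition.
(a): fails — vR²u but no t with u=t and vRt.
(b): holds.
(c): fails — wR²v but no t with v=t and wRt.
(d): fails — aR²a but no w with a=w and aRw.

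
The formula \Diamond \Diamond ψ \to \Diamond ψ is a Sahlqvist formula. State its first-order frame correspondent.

Transitivity

This schema is equivalent to the 4 axiom □ψ → □□ψ.
Its frame correspondent is transitivity — \forall x \forall y \forall z (Rxy \wedge Ryz \to Rxz).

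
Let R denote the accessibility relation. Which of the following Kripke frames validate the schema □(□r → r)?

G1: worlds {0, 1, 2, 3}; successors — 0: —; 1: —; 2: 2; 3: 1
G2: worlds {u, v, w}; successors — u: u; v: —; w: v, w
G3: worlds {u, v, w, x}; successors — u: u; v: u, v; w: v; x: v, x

G3

Frame correspondent (Sahlqvist): ∀x ∀y (Rxy → Ryy) — i.e. shift-reflexivity.
G1: fails — R31 but not R11.
G2: fails — Rwv but not Rvv.
G3: holds.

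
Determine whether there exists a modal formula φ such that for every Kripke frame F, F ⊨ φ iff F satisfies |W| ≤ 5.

Not modally definable

Modal frame validity is preserved under disjoint unions.
Any modal formula valid on each of 6 disjoint one-world frames is valid on their disjoint union (validity is preserved under disjoint unions). Each one-world frame has |W|=1≤5, but the union has |W|=6.
Hence having at most 5 worlds is not modally definable.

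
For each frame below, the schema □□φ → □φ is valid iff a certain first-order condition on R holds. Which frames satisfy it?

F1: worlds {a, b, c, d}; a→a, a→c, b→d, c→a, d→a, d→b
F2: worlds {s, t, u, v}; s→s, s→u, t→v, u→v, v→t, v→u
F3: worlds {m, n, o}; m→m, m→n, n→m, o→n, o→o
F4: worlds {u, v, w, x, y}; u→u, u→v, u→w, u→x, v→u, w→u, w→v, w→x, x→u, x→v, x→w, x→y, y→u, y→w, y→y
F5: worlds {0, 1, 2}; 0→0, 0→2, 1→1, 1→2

F3, F4, F5

The schema corresponds to density: ∀x ∀y (Rxy → ∃z (Rxz ∧ Rzy)).
F1: fails — Rdb but no z with Rdz and Rzb.
F2: fails — Ruv but no z with Ruz and Rzv.
F3: satisfies the condition.
F4: satisfies the condition.
F5: satisfies the condition.
Valid on: F3, F4, F5.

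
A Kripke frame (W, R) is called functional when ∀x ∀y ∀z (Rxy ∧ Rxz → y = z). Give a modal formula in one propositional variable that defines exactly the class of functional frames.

◇s → □s

This is partial functionality; the standard corresponding axiom is CD: ◇s → □s.
Suppose ◇s→□s is valid. Take Rxy, Rxz and set V(s)={y}. Then ◇s at x, so □s at x, so s at z, i.e. z=y.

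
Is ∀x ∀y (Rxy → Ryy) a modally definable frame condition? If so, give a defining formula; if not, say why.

Yes, by □(□p → p)

This is a Sahlqvist condition; the T□ axiom □(□p → p) defines it.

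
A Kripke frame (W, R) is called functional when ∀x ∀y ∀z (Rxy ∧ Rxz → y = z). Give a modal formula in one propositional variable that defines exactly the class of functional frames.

◇q → □q

The condition is partial functionality. The CD schema ◇q → □q defines it.
Suppose ◇q→□q is valid. Take Rxy, Rxz and set V(q)={y}. Then ◇q at x, so □q at x, so q at z, i.e. z=y.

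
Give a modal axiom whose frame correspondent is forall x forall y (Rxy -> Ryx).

ψ → □◇ψ

A defining formula is ψ → □◇ψ (the B axiom).
Suppose ψ→□◇ψ is valid. Take Rxy and set V(ψ)={x}. Then ψ at x, so □◇ψ at x, so ◇ψ at y, so some z with Ryz has ψ; z=x, i.e. Ryx.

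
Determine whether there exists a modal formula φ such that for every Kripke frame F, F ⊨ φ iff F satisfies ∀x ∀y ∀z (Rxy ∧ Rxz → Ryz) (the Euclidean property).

Yes — defined by ◇p → □◇p

This is a Sahlqvist condition; the 5 axiom ◇p → □◇p defines it.
Suppose ◇p→□◇p is valid. Take Rxy, Rxz and set V(p)={y}. Then ◇p at x, so □◇p at x, so ◇p at z, so some w with Rzw has p; w=y, i.e. Rzy. By symmetry of the argument, Ryz.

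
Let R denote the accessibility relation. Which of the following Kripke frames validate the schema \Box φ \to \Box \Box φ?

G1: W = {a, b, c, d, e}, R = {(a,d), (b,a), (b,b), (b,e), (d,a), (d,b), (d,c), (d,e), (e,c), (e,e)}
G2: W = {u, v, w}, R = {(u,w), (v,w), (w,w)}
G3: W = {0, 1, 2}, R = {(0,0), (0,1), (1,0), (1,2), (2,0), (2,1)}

G2

This is the axiom for transitivity; its first-order frame correspondent is \forall x \forall y \forall z (Rxy \wedge Ryz \to Rxz).
G1: fails — Rba and Rad but not Rbd.
G2: satisfies the condition.
G3: fails — R10 and R01 but not R11.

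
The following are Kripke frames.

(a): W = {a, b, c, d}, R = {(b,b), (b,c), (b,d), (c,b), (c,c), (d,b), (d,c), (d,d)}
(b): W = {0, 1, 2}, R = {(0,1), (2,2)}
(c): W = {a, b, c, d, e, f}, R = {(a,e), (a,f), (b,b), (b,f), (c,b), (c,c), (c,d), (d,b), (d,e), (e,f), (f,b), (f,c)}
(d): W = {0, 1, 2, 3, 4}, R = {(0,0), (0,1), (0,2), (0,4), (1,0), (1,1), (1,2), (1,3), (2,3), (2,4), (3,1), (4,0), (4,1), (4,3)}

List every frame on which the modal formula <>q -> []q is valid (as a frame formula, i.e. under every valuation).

(b)

The schema corresponds to partial functionality: forall x forall y forall z (Rxy & Rxz -> y = z).
(a): fails — b sees both b and c.
(b): condition met.
(c): fails — a sees both e and f.
(d): fails — 0 sees both 0 and 1.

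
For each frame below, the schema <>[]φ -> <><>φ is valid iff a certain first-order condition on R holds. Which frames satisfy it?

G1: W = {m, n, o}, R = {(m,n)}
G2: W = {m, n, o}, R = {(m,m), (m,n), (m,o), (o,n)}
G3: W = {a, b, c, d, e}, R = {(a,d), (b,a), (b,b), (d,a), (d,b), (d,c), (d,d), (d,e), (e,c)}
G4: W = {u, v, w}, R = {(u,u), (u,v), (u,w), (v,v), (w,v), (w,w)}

G4

This is the axiom for a generalized confluence (Geach) condition; its first-order frame correspondent is forall x forall y (xRy -> exists w (yRw & x R^2 w)).
G1: fails — mRn but no w with nRw and mR²w.
G2: fails — mRn but no w with nRw and mR²w.
G3: fails — dRc but no w with cRw and dR²w.
G4: holds.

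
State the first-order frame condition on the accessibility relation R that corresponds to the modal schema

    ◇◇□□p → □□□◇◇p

This is a Sahlqvist (Geach-type) schema ◇^2□^2p → □^3◇^2p.
First-order correspondent: ∀x ∀y ∀z ((xR²y ∧ xR³z) → ∃w (yR²w ∧ zR²w)).

∀x ∀y ∀z ((xR²y ∧ xR³z) → ∃w (yR²w ∧ zR²w))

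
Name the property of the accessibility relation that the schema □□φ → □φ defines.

This schema is the C4 axiom.
It corresponds to density: ∀x ∀y (Rxy → ∃z (Rxz ∧ Rzy)).

density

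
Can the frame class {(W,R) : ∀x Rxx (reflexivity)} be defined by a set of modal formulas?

The condition is reflexivity. A defining modal formula is □q → q.

Definable; □q → q defines it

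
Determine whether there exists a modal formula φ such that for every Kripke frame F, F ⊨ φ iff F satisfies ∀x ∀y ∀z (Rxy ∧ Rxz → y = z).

Yes, by ◇r → □r

Yes: it is partial functionality, defined by the CD schema ◇r → □r.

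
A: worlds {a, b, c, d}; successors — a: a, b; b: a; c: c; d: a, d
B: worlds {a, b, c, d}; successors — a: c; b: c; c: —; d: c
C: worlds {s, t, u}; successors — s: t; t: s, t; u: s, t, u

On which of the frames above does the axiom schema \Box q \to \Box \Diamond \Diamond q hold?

A, C

Frame correspondent (Sahlqvist): \forall x \forall z (xRz \to \exists w (xRw \wedge z R^2 w)) — i.e. a generalized confluence (Geach) condition.
A: satisfies the condition.
B: fails — aRc but no w with aRw and cR²w.
C: satisfies the condition.
Valid on: A, C.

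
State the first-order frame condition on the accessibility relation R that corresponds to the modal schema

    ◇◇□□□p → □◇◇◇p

This is a Sahlqvist (Geach-type) schema ◇^2□^3p → □^1◇^3p.
Minimal-valuation argument: fix x; take any y with xR^2y and any z with xR^1z. Set V(p) to the set of worlds R-reachable from y in exactly 3 steps. Then □^3p holds at y, so the antecedent holds at x; validity forces ◇^3p at z, giving a w with zR^3w and yR^3w.
First-order correspondent: ∀x ∀y ∀z ((xR²y ∧ xRz) → ∃w (yR³w ∧ zR³w)).

∀x ∀y ∀z ((xR²y ∧ xRz) → ∃w (yR³w ∧ zR³w))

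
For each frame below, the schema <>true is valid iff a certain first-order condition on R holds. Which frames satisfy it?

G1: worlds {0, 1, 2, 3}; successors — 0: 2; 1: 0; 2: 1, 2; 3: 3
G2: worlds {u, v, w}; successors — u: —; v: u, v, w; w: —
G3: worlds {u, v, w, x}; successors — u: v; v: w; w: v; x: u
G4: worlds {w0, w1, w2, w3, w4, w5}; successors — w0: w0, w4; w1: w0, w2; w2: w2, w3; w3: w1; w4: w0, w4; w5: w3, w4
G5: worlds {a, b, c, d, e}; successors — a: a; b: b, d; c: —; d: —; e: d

G1, G3, G4

This is the axiom for seriality; its first-order frame correspondent is forall x exists y Rxy.
G1: satisfies the condition.
G2: fails — world u has no successor.
G3: satisfies the condition.
G4: satisfies the condition.
G5: fails — world c has no successor.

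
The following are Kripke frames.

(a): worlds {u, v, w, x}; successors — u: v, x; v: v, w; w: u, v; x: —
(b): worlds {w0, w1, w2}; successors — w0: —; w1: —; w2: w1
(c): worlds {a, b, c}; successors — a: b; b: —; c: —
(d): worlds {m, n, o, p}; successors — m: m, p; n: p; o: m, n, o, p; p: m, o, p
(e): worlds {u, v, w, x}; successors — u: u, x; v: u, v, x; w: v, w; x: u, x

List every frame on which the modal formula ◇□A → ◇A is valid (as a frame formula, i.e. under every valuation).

(d), (e)

Frame correspondent (Sahlqvist): ∀x ∀y (xRy → ∃w (yRw ∧ xRw)) — i.e. a generalized confluence (Geach) condition.
(a): fails — uRx but no t with xRt and uRt.
(b): fails — w2Rw1 but no w with w1Rw and w2Rw.
(c): fails — aRb but no w with bRw and aRw.
(d): holds.
(e): holds.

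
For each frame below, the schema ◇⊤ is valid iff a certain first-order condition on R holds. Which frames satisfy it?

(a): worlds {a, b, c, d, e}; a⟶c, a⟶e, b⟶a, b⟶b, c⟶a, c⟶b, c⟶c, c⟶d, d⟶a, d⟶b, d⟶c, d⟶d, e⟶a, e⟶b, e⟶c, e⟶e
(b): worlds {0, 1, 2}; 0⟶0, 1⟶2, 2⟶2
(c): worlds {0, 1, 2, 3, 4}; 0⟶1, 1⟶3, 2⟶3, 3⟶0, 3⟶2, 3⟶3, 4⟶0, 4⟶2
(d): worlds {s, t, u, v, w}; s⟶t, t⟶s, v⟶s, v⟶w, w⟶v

(a), (b), (c)

This is the axiom for seriality; its first-order frame correspondent is ∀x ∃y Rxy.
(a): satisfies the condition.
(b): satisfies the condition.
(c): satisfies the condition.
(d): fails — world u has no successor.
Valid on: (a), (b), (c).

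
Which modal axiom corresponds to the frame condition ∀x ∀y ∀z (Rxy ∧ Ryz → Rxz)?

□s → □□s

A defining formula is □s → □□s (the 4 axiom).
Suppose □s→□□s is valid. Take Rxy, Ryz and set V(s)={w : Rxw}. Then □s at x, so □□s at x, so □s at y, so s at z, i.e. Rxz.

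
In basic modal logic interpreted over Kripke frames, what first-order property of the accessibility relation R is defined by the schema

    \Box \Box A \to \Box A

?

density: \forall x \forall y (Rxy \to \exists z (Rxz \wedge Rzy))

Suppose □□A→□A is valid. Take Rxy and set V(A)={w : xR²w}. Then □□A at x, so □A at x, so A at y, i.e. ∃z(Rxz∧Rzy).
Conversely, any frame satisfying \forall x \forall y (Rxy \to \exists z (Rxz \wedge Rzy)) validates the schema.
So the correspondent is density.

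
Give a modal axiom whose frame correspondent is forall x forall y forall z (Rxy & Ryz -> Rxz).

□s → □□s

This is transitivity; the standard corresponding axiom is 4: □s → □□s.
Suppose □s→□□s is valid. Take Rxy, Ryz and set V(s)={w : Rxw}. Then □s at x, so □□s at x, so □s at y, so s at z, i.e. Rxz.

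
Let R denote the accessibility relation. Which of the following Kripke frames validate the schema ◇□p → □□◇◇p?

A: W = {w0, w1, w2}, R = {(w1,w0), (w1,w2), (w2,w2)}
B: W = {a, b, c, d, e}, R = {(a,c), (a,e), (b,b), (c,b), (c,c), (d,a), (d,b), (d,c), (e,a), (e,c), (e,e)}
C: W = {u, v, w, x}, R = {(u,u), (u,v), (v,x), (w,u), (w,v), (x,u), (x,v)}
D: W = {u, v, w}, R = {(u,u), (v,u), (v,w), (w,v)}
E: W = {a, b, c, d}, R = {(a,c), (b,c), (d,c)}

This is the axiom for a generalized confluence (Geach) condition; its first-order frame correspondent is ∀x ∀y ∀z ((xRy ∧ xR²z) → ∃w (yRw ∧ zR²w)).
A: fails — w1Rw0, w1R²w2 but no w with w0Rw and w2R²w.
B: fails — aRe, aR²b but no w with eRw and bR²w.
C: fails — uRv, uR²v but no t with vRt and vR²t.
D: fails — vRw, vR²u but no t with wRt and uR²t.
E: ✓.
Valid on: E.

E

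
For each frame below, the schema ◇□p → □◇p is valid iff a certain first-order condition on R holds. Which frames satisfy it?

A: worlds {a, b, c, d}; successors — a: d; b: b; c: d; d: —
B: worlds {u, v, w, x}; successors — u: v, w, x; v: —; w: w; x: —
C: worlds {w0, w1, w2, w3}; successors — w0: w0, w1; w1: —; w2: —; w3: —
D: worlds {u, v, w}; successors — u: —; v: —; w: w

Frame correspondent (Sahlqvist): ∀x ∀y ∀z (Rxy ∧ Rxz → ∃w (Ryw ∧ Rzw)) — i.e. convergence.
A: fails — Rad and Rad but d and d have no common successor.
B: fails — Ruv and Ruv but v and v have no common successor.
C: fails — Rw0w1 and Rw0w1 but w1 and w1 have no common successor.
D: holds.

D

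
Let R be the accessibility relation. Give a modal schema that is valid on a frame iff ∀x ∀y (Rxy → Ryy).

The condition is shift-reflexivity. The T□ schema □(□ψ → ψ) defines it.
Suppose □(□ψ→ψ) is valid. Take Rxy and set V(ψ)={w : Ryw}. Then at y, □ψ holds; since □(□ψ→ψ) at x, □ψ→ψ at y, so ψ at y, i.e. Ryy.

□(□ψ → ψ)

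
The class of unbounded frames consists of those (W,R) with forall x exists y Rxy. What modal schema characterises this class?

This is seriality; the standard corresponding axiom is D: □r → ◇r.

□r → ◇r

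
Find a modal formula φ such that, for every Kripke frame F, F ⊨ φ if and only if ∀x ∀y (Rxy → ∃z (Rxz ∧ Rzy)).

□□s → □s

A defining formula is □□s → □s (the C4 axiom).
Suppose □□s→□s is valid. Take Rxy and set V(s)={w : xR²w}. Then □□s at x, so □s at x, so s at y, i.e. ∃z(Rxz∧Rzy).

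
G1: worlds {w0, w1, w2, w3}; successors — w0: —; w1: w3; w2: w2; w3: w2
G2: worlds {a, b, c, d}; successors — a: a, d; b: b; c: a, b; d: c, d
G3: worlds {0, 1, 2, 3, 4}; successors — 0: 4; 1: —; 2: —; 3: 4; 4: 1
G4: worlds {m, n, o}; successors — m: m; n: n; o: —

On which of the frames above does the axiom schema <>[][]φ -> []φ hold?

This is the axiom for a generalized confluence (Geach) condition; its first-order frame correspondent is forall x forall y forall z ((xRy & xRz) -> exists w (y R^2 w & z = w)).
G1: fails — w1Rw3, w1Rw3 but no w with w3R²w and w3=w.
G2: fails — cRa, cRb but no w with aR²w and b=w.
G3: fails — 0R4, 0R4 but no w with 4R²w and 4=w.
G4: satisfies the condition.
Valid on: G4.

G4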